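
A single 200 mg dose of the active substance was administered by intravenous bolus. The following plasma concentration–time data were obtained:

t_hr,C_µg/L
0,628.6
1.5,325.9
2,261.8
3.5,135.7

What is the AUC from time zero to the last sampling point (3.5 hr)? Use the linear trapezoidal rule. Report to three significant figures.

AUC = 1160 µg/L·hr

Trapezoidal AUC_0→3.5:
  [0→1.5]: (628.6+325.9)/2 × 1.5 = 715.875
  [1.5→2]: (325.9+261.8)/2 × 0.5 = 146.925
  [2→3.5]: (261.8+135.7)/2 × 1.5 = 298.125
  Sum = 1160.925 µg/L·hr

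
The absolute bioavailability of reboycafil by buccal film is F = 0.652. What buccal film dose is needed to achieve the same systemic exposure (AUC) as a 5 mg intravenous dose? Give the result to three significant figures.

For equal systemic exposure: F × D_ev = D_iv
D_ev = D_iv / F = 5 / 0.652 = 7.66871 mg

D_buccal = 7.67 mg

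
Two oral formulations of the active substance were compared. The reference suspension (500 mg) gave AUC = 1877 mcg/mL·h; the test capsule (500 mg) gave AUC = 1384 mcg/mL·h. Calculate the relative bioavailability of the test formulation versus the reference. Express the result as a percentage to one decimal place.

F_rel = (AUC_test/D_test) / (AUC_ref/D_ref)
      = (1384/500) / (1877/500)
      = 2.768 / 3.754 = 0.7373 = 73.73%

F_rel = 73.7%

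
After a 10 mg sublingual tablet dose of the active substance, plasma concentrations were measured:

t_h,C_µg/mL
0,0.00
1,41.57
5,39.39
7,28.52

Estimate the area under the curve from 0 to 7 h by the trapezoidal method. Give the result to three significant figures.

Trapezoidal AUC_0→7:
  [0→1]: (0.00+41.57)/2 × 1 = 20.785
  [1→5]: (41.57+39.39)/2 × 4 = 161.92
  [5→7]: (39.39+28.52)/2 × 2 = 67.91
  Sum = 250.615 µg/mL·h

AUC = 251 µg/mL·h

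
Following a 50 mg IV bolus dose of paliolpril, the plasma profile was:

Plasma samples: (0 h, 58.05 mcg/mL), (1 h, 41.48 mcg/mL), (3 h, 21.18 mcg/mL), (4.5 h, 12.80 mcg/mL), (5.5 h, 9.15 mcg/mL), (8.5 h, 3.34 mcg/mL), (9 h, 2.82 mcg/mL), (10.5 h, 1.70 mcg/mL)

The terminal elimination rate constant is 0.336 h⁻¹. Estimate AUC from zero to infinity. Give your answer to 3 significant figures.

Trapezoidal AUC_0→10.5:
  [0→1]: (58.05+41.48)/2 × 1 = 49.765
  [1→3]: (41.48+21.18)/2 × 2 = 62.66
  [3→4.5]: (21.18+12.80)/2 × 1.5 = 25.485
  [4.5→5.5]: (12.80+9.15)/2 × 1 = 10.975
  [5.5→8.5]: (9.15+3.34)/2 × 3 = 18.735
  [8.5→9]: (3.34+2.82)/2 × 0.5 = 1.54
  [9→10.5]: (2.82+1.70)/2 × 1.5 = 3.39
  Sum = 172.55 mcg/mL·h
Extrapolated tail: C_last / k_e = 1.70 / 0.336 = 5.060
AUC_0→∞ = 172.55 + 5.060 = 177.61 mcg/mL·h

AUC = 178 mcg/mL·h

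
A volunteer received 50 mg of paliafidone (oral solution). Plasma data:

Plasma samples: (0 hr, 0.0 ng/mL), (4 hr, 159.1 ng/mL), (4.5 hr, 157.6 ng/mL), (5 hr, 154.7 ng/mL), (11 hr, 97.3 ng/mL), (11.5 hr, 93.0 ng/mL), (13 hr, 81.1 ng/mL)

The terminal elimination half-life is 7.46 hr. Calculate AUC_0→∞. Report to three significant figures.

AUC = 2280 ng/mL·hr

Trapezoidal AUC_0→13:
  [0→4]: (0.0+159.1)/2 × 4 = 318.2
  [4→4.5]: (159.1+157.6)/2 × 0.5 = 79.175
  [4.5→5]: (157.6+154.7)/2 × 0.5 = 78.075
  [5→11]: (154.7+97.3)/2 × 6 = 756.0
  [11→11.5]: (97.3+93.0)/2 × 0.5 = 47.575
  [11.5→13]: (93.0+81.1)/2 × 1.5 = 130.575
  Sum = 1409.6 ng/mL·hr
k_e = ln2 / t½ = 0.693147 / 7.46 = 0.0929 hr^-1
Extrapolated tail: C_last / k_e = 81.1 / 0.0929 = 872.982
AUC_0→∞ = 1409.6 + 872.982 = 2282.582 ng/mL·hr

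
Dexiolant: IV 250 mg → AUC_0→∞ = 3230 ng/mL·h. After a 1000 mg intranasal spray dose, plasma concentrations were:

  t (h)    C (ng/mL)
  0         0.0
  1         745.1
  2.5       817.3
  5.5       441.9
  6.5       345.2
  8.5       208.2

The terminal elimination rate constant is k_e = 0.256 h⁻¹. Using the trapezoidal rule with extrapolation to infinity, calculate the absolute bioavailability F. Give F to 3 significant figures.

F = 0.402

Trapezoidal AUC_0→8.5 (intranasal spray):
  [0→1]: (0.0+745.1)/2 × 1 = 372.55
  [1→2.5]: (745.1+817.3)/2 × 1.5 = 1171.8
  [2.5→5.5]: (817.3+441.9)/2 × 3 = 1888.8
  [5.5→6.5]: (441.9+345.2)/2 × 1 = 393.55
  [6.5→8.5]: (345.2+208.2)/2 × 2 = 553.4
  Sum = 4380.1 ng/mL·h
Tail: C_last/k_e = 208.2/0.256 = 813.281
AUC_0→∞ (intranasal spray) = 4380.1 + 813.281 = 5193.381 ng/mL·h
F = (AUC_ev/D_ev)/(AUC_iv/D_iv) = (5193.381/1000)/(3230/250) = 5.193381/12.92 = 0.4020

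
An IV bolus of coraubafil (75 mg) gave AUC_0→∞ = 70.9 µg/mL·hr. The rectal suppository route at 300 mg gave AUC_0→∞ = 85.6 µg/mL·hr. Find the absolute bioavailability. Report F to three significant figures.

F = (AUC_ev / D_ev) / (AUC_iv / D_iv)
  = (85.6/300) / (70.9/75)
  = 0.285333 / 0.945333 = 0.3018

F = 0.302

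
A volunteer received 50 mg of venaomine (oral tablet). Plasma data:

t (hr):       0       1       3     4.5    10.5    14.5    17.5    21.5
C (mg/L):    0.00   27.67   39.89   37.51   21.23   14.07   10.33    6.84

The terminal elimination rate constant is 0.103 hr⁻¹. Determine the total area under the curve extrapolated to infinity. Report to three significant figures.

Trapezoidal AUC_0→21.5:
  [0→1]: (0.00+27.67)/2 × 1 = 13.835
  [1→3]: (27.67+39.89)/2 × 2 = 67.56
  [3→4.5]: (39.89+37.51)/2 × 1.5 = 58.05
  [4.5→10.5]: (37.51+21.23)/2 × 6 = 176.22
  [10.5→14.5]: (21.23+14.07)/2 × 4 = 70.6
  [14.5→17.5]: (14.07+10.33)/2 × 3 = 36.6
  [17.5→21.5]: (10.33+6.84)/2 × 4 = 34.34
  Sum = 457.205 mg/L·hr
Extrapolated tail: C_last / k_e = 6.84 / 0.103 = 66.408
AUC_0→∞ = 457.205 + 66.408 = 523.613 mg/L·hr

AUC = 524 mg/L·hr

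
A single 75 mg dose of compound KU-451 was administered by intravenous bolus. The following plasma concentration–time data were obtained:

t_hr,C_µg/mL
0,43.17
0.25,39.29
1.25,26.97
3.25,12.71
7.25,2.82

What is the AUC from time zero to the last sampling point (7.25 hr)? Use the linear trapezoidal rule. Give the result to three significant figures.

AUC = 114 µg/mL·hr

Trapezoidal AUC_0→7.25:
  [0→0.25]: (43.17+39.29)/2 × 0.25 = 10.3075
  [0.25→1.25]: (39.29+26.97)/2 × 1 = 33.13
  [1.25→3.25]: (26.97+12.71)/2 × 2 = 39.68
  [3.25→7.25]: (12.71+2.82)/2 × 4 = 31.06
  Sum = 114.1775 µg/mL·hr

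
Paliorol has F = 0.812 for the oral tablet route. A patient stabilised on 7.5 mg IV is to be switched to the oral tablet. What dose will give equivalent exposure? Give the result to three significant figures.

For equal systemic exposure: F × D_ev = D_iv
D_ev = D_iv / F = 7.5 / 0.812 = 9.23645 mg

D_oral = 9.24 mg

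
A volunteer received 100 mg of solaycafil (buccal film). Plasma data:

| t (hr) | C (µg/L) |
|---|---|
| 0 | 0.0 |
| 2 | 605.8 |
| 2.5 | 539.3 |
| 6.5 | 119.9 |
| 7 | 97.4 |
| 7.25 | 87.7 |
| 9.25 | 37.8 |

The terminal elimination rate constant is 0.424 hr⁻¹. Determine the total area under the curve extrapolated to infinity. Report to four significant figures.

Trapezoidal AUC_0→9.25:
  [0→2]: (0.0+605.8)/2 × 2 = 605.8
  [2→2.5]: (605.8+539.3)/2 × 0.5 = 286.275
  [2.5→6.5]: (539.3+119.9)/2 × 4 = 1318.4
  [6.5→7]: (119.9+97.4)/2 × 0.5 = 54.325
  [7→7.25]: (97.4+87.7)/2 × 0.25 = 23.1375
  [7.25→9.25]: (87.7+37.8)/2 × 2 = 125.5
  Sum = 2413.4375 µg/L·hr
Extrapolated tail: C_last / k_e = 37.8 / 0.424 = 89.151
AUC_0→∞ = 2413.4375 + 89.151 = 2502.5885 µg/L·hr

AUC = 2503 µg/L·hr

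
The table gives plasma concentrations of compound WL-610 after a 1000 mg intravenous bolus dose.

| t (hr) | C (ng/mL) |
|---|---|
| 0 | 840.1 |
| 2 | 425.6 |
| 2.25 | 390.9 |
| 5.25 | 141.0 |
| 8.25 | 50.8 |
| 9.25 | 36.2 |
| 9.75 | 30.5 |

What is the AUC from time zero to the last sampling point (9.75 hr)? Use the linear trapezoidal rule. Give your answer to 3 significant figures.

AUC = 2510 ng/mL·hr

Trapezoidal AUC_0→9.75:
  [0→2]: (840.1+425.6)/2 × 2 = 1265.7
  [2→2.25]: (425.6+390.9)/2 × 0.25 = 102.0625
  [2.25→5.25]: (390.9+141.0)/2 × 3 = 797.85
  [5.25→8.25]: (141.0+50.8)/2 × 3 = 287.7
  [8.25→9.25]: (50.8+36.2)/2 × 1 = 43.5
  [9.25→9.75]: (36.2+30.5)/2 × 0.5 = 16.675
  Sum = 2513.4875 ng/mL·hr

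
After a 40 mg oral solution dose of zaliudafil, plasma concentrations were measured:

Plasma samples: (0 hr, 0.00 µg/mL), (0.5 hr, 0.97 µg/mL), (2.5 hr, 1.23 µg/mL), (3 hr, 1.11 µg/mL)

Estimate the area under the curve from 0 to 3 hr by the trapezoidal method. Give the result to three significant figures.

Trapezoidal AUC_0→3:
  [0→0.5]: (0.00+0.97)/2 × 0.5 = 0.2425
  [0.5→2.5]: (0.97+1.23)/2 × 2 = 2.2
  [2.5→3]: (1.23+1.11)/2 × 0.5 = 0.585
  Sum = 3.0275 µg/mL·hr

AUC = 3.03 µg/mL·hr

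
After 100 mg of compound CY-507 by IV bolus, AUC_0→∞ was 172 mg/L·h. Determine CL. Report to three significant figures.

CL = Dose_iv / AUC_0→∞
   = 100 / 172 = 0.581395 L/h

CL = 0.581 L/h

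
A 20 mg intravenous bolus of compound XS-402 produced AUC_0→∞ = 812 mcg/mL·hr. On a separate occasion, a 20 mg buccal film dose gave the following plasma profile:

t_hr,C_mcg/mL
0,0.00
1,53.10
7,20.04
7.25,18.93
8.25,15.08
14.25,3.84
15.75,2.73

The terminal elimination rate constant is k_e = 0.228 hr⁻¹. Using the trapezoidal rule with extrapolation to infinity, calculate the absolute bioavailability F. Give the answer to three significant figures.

Trapezoidal AUC_0→15.75 (buccal film):
  [0→1]: (0.00+53.10)/2 × 1 = 26.55
  [1→7]: (53.10+20.04)/2 × 6 = 219.42
  [7→7.25]: (20.04+18.93)/2 × 0.25 = 4.87125
  [7.25→8.25]: (18.93+15.08)/2 × 1 = 17.005
  [8.25→14.25]: (15.08+3.84)/2 × 6 = 56.76
  [14.25→15.75]: (3.84+2.73)/2 × 1.5 = 4.9275
  Sum = 329.53375 mcg/mL·hr
Tail: C_last/k_e = 2.73/0.228 = 11.974
AUC_0→∞ (buccal film) = 329.53375 + 11.974 = 341.50775 mcg/mL·hr
F = (AUC_ev/D_ev)/(AUC_iv/D_iv) = (341.50775/20)/(812/20) = 17.0754/40.6 = 0.4206

F = 0.421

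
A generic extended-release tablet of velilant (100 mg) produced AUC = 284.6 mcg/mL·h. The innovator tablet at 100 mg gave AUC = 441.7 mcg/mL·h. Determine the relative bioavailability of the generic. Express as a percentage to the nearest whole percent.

F_rel = (AUC_test/D_test) / (AUC_ref/D_ref)
      = (284.6/100) / (441.7/100)
      = 2.846 / 4.417 = 0.6443 = 64.43%

F_rel = 64%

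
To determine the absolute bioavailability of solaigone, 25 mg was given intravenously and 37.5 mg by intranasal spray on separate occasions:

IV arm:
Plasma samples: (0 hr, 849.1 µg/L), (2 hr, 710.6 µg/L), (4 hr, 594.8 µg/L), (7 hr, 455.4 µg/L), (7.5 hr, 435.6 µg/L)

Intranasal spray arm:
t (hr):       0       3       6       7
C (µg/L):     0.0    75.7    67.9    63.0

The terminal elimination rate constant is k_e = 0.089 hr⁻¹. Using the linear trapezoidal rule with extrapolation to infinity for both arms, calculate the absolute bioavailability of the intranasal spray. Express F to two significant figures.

Trapezoidal AUC_0→7.5 (IV):
  [0→2]: (849.1+710.6)/2 × 2 = 1559.7
  [2→4]: (710.6+594.8)/2 × 2 = 1305.4
  [4→7]: (594.8+455.4)/2 × 3 = 1575.3
  [7→7.5]: (455.4+435.6)/2 × 0.5 = 222.75
  Sum = 4663.15 µg/L·hr
IV tail: 435.6/0.089 = 4894.382; AUC_iv,0→∞ = 4663.15 + 4894.382 = 9557.532 µg/L·hr
Trapezoidal AUC_0→7 (intranasal spray):
  [0→3]: (0.0+75.7)/2 × 3 = 113.55
  [3→6]: (75.7+67.9)/2 × 3 = 215.4
  [6→7]: (67.9+63.0)/2 × 1 = 65.45
  Sum = 394.4 µg/L·hr
intranasal spray tail: 63.0/0.089 = 707.865; AUC_ev,0→∞ = 394.4 + 707.865 = 1102.265 µg/L·hr
F = (AUC_ev/D_ev)/(AUC_iv/D_iv) = (1102.265/37.5)/(9557.532/25) = 29.3937/382.30128 = 0.0769

F = 0.077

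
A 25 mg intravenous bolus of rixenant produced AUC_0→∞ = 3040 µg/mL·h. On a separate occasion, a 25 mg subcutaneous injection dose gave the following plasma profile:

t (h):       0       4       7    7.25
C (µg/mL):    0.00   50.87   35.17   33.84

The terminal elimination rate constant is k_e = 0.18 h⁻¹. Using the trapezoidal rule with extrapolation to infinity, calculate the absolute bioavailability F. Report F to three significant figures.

Trapezoidal AUC_0→7.25 (subcutaneous injection):
  [0→4]: (0.00+50.87)/2 × 4 = 101.74
  [4→7]: (50.87+35.17)/2 × 3 = 129.06
  [7→7.25]: (35.17+33.84)/2 × 0.25 = 8.62625
  Sum = 239.42625 µg/mL·h
Tail: C_last/k_e = 33.84/0.18 = 188.000
AUC_0→∞ (subcutaneous injection) = 239.42625 + 188.000 = 427.42625 µg/mL·h
F = (AUC_ev/D_ev)/(AUC_iv/D_iv) = (427.42625/25)/(3040/25) = 17.09705/121.6 = 0.1406

F = 0.141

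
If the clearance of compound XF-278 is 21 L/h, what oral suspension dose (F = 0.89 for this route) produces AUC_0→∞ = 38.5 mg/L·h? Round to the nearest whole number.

Dose = CL × AUC_0→∞ / F
     = 21 × 38.5 / 0.89 = 908.427 mg

Dose = 908 mg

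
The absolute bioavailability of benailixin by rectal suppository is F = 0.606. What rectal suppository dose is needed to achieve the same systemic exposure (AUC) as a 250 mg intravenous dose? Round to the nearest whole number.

For equal systemic exposure: F × D_ev = D_iv
D_ev = D_iv / F = 250 / 0.606 = 412.541 mg

D_rectal = 413 mg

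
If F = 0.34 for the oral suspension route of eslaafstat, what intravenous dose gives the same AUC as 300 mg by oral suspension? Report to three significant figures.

D_iv = 102 mg

Systemic exposure from an extravascular dose = F × D_ev, so the equivalent IV dose is F × D_ev.
D_iv = F × D_ev = 0.34 × 300 = 102 mg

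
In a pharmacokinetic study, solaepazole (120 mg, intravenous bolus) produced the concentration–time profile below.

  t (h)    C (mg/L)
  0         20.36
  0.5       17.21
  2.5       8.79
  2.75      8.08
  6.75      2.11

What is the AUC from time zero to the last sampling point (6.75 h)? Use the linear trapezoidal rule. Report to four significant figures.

AUC = 57.88 mg/L·h

Trapezoidal AUC_0→6.75:
  [0→0.5]: (20.36+17.21)/2 × 0.5 = 9.3925
  [0.5→2.5]: (17.21+8.79)/2 × 2 = 26.0
  [2.5→2.75]: (8.79+8.08)/2 × 0.25 = 2.10875
  [2.75→6.75]: (8.08+2.11)/2 × 4 = 20.38
  Sum = 57.88125 mg/L·h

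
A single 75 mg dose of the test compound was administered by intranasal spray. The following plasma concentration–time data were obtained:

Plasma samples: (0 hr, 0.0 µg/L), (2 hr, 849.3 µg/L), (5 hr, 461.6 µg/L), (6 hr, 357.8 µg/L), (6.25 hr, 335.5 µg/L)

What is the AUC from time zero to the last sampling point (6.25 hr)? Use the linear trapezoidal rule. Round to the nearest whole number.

Trapezoidal AUC_0→6.25:
  [0→2]: (0.0+849.3)/2 × 2 = 849.3
  [2→5]: (849.3+461.6)/2 × 3 = 1966.35
  [5→6]: (461.6+357.8)/2 × 1 = 409.7
  [6→6.25]: (357.8+335.5)/2 × 0.25 = 86.6625
  Sum = 3312.0125 µg/L·hr

AUC = 3312 µg/L·hr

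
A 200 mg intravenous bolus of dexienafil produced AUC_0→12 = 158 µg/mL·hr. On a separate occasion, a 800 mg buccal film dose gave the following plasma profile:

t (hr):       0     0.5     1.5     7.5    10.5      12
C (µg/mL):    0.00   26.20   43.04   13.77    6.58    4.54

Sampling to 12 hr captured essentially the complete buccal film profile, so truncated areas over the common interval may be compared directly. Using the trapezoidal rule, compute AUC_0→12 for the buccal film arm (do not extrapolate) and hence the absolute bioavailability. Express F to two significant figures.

Trapezoidal AUC_0→12 (buccal film):
  [0→0.5]: (0.00+26.20)/2 × 0.5 = 6.55
  [0.5→1.5]: (26.20+43.04)/2 × 1 = 34.62
  [1.5→7.5]: (43.04+13.77)/2 × 6 = 170.43
  [7.5→10.5]: (13.77+6.58)/2 × 3 = 30.525
  [10.5→12]: (6.58+4.54)/2 × 1.5 = 8.34
  Sum = 250.465 µg/mL·hr
F = (AUC_ev/D_ev)/(AUC_iv/D_iv) = (250.465/800)/(158/200) = 0.31308125/0.79 = 0.3963

F = 0.40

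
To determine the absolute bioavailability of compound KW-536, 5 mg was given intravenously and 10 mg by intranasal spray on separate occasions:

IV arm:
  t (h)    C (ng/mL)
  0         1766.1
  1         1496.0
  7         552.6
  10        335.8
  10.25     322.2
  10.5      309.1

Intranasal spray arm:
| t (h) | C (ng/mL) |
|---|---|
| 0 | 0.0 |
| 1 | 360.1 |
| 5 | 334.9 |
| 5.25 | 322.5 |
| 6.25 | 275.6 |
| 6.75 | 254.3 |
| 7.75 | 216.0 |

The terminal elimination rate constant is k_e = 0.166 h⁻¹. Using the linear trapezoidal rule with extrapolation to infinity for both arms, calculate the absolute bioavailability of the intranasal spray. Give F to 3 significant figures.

Trapezoidal AUC_0→10.5 (IV):
  [0→1]: (1766.1+1496.0)/2 × 1 = 1631.05
  [1→7]: (1496.0+552.6)/2 × 6 = 6145.8
  [7→10]: (552.6+335.8)/2 × 3 = 1332.6
  [10→10.25]: (335.8+322.2)/2 × 0.25 = 82.25
  [10.25→10.5]: (322.2+309.1)/2 × 0.25 = 78.9125
  Sum = 9270.6125 ng/mL·h
IV tail: 309.1/0.166 = 1862.048; AUC_iv,0→∞ = 9270.6125 + 1862.048 = 11132.6605 ng/mL·h
Trapezoidal AUC_0→7.75 (intranasal spray):
  [0→1]: (0.0+360.1)/2 × 1 = 180.05
  [1→5]: (360.1+334.9)/2 × 4 = 1390.0
  [5→5.25]: (334.9+322.5)/2 × 0.25 = 82.175
  [5.25→6.25]: (322.5+275.6)/2 × 1 = 299.05
  [6.25→6.75]: (275.6+254.3)/2 × 0.5 = 132.475
  [6.75→7.75]: (254.3+216.0)/2 × 1 = 235.15
  Sum = 2318.9 ng/mL·h
intranasal spray tail: 216.0/0.166 = 1301.205; AUC_ev,0→∞ = 2318.9 + 1301.205 = 3620.105 ng/mL·h
F = (AUC_ev/D_ev)/(AUC_iv/D_iv) = (3620.105/10)/(11132.6605/5) = 362.0105/2226.5321 = 0.1626

F = 0.163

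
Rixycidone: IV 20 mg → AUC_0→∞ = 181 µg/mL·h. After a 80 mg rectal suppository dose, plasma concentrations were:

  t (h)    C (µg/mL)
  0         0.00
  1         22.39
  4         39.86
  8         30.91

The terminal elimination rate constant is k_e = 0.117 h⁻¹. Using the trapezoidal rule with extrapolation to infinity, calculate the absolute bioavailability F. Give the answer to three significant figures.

F = 0.705

Trapezoidal AUC_0→8 (rectal suppository):
  [0→1]: (0.00+22.39)/2 × 1 = 11.195
  [1→4]: (22.39+39.86)/2 × 3 = 93.375
  [4→8]: (39.86+30.91)/2 × 4 = 141.54
  Sum = 246.11 µg/mL·h
Tail: C_last/k_e = 30.91/0.117 = 264.188
AUC_0→∞ (rectal suppository) = 246.11 + 264.188 = 510.298 µg/mL·h
F = (AUC_ev/D_ev)/(AUC_iv/D_iv) = (510.298/80)/(181/20) = 6.378725/9.05 = 0.7048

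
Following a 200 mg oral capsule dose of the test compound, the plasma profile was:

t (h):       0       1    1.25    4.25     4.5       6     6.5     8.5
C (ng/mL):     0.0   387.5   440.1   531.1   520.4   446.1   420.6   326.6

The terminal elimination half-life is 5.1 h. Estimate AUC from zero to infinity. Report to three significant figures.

Trapezoidal AUC_0→8.5:
  [0→1]: (0.0+387.5)/2 × 1 = 193.75
  [1→1.25]: (387.5+440.1)/2 × 0.25 = 103.45
  [1.25→4.25]: (440.1+531.1)/2 × 3 = 1456.8
  [4.25→4.5]: (531.1+520.4)/2 × 0.25 = 131.4375
  [4.5→6]: (520.4+446.1)/2 × 1.5 = 724.875
  [6→6.5]: (446.1+420.6)/2 × 0.5 = 216.675
  [6.5→8.5]: (420.6+326.6)/2 × 2 = 747.2
  Sum = 3574.1875 ng/mL·h
k_e = ln2 / t½ = 0.693147 / 5.1 = 0.1359 h^-1
Extrapolated tail: C_last / k_e = 326.6 / 0.1359 = 2403.238
AUC_0→∞ = 3574.1875 + 2403.238 = 5977.4255 ng/mL·h

AUC = 5980 ng/mL·h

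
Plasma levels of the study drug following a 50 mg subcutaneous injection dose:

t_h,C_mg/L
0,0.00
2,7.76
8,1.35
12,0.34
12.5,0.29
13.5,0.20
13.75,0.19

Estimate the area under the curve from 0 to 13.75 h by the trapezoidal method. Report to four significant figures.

AUC = 38.92 mg/L·h

Trapezoidal AUC_0→13.75:
  [0→2]: (0.00+7.76)/2 × 2 = 7.76
  [2→8]: (7.76+1.35)/2 × 6 = 27.33
  [8→12]: (1.35+0.34)/2 × 4 = 3.38
  [12→12.5]: (0.34+0.29)/2 × 0.5 = 0.1575
  [12.5→13.5]: (0.29+0.20)/2 × 1 = 0.245
  [13.5→13.75]: (0.20+0.19)/2 × 0.25 = 0.04875
  Sum = 38.92125 mg/L·h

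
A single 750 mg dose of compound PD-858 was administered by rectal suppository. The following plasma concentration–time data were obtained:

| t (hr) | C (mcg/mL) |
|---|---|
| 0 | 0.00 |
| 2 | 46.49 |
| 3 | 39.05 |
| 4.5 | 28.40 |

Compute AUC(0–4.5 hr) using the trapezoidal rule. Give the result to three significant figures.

AUC = 140 mcg/mL·hr

Trapezoidal AUC_0→4.5:
  [0→2]: (0.00+46.49)/2 × 2 = 46.49
  [2→3]: (46.49+39.05)/2 × 1 = 42.77
  [3→4.5]: (39.05+28.40)/2 × 1.5 = 50.5875
  Sum = 139.8475 mcg/mL·hr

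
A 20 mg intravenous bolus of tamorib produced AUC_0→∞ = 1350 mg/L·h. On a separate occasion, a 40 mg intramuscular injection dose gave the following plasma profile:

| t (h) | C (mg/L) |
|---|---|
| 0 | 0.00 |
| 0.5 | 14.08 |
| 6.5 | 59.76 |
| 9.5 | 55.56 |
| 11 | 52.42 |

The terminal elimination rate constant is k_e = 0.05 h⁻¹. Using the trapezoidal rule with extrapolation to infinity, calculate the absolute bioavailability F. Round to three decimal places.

Trapezoidal AUC_0→11 (intramuscular injection):
  [0→0.5]: (0.00+14.08)/2 × 0.5 = 3.52
  [0.5→6.5]: (14.08+59.76)/2 × 6 = 221.52
  [6.5→9.5]: (59.76+55.56)/2 × 3 = 172.98
  [9.5→11]: (55.56+52.42)/2 × 1.5 = 80.985
  Sum = 479.005 mg/L·h
Tail: C_last/k_e = 52.42/0.05 = 1048.400
AUC_0→∞ (intramuscular injection) = 479.005 + 1048.400 = 1527.405 mg/L·h
F = (AUC_ev/D_ev)/(AUC_iv/D_iv) = (1527.405/40)/(1350/20) = 38.185125/67.5 = 0.5657

F = 0.566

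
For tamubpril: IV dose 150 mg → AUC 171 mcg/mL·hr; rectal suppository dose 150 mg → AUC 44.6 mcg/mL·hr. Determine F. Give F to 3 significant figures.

F = 0.261

F = (AUC_ev / D_ev) / (AUC_iv / D_iv)
  = (44.6/150) / (171/150)
  = 0.297333 / 1.14 = 0.2608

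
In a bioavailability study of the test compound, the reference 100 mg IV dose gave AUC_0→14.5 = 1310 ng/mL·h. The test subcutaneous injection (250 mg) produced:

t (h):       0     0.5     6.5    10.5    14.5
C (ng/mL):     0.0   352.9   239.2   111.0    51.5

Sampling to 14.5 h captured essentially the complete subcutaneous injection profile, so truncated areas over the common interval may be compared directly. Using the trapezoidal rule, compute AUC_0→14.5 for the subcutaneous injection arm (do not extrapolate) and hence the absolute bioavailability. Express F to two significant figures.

Trapezoidal AUC_0→14.5 (subcutaneous injection):
  [0→0.5]: (0.0+352.9)/2 × 0.5 = 88.225
  [0.5→6.5]: (352.9+239.2)/2 × 6 = 1776.3
  [6.5→10.5]: (239.2+111.0)/2 × 4 = 700.4
  [10.5→14.5]: (111.0+51.5)/2 × 4 = 325.0
  Sum = 2889.925 ng/mL·h
F = (AUC_ev/D_ev)/(AUC_iv/D_iv) = (2889.925/250)/(1310/100) = 11.5597/13.1 = 0.8824

F = 0.88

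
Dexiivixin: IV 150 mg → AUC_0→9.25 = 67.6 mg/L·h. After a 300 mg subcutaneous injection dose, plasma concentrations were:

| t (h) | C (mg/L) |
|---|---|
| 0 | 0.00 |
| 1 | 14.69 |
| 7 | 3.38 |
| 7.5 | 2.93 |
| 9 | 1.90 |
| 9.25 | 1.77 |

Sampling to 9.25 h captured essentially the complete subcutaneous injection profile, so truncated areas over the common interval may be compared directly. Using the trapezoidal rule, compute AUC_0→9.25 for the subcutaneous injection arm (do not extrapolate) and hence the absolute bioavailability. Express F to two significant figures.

F = 0.50

Trapezoidal AUC_0→9.25 (subcutaneous injection):
  [0→1]: (0.00+14.69)/2 × 1 = 7.345
  [1→7]: (14.69+3.38)/2 × 6 = 54.21
  [7→7.5]: (3.38+2.93)/2 × 0.5 = 1.5775
  [7.5→9]: (2.93+1.90)/2 × 1.5 = 3.6225
  [9→9.25]: (1.90+1.77)/2 × 0.25 = 0.45875
  Sum = 67.21375 mg/L·h
F = (AUC_ev/D_ev)/(AUC_iv/D_iv) = (67.21375/300)/(67.6/150) = 0.224046/0.450667 = 0.4971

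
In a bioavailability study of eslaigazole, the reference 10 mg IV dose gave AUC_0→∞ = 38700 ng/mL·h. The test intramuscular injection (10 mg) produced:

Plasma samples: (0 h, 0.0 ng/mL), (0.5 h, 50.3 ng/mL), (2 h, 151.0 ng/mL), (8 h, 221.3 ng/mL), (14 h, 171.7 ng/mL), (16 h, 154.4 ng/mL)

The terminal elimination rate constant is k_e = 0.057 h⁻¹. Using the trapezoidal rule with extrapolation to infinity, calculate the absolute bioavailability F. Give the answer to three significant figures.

F = 0.142

Trapezoidal AUC_0→16 (intramuscular injection):
  [0→0.5]: (0.0+50.3)/2 × 0.5 = 12.575
  [0.5→2]: (50.3+151.0)/2 × 1.5 = 150.975
  [2→8]: (151.0+221.3)/2 × 6 = 1116.9
  [8→14]: (221.3+171.7)/2 × 6 = 1179.0
  [14→16]: (171.7+154.4)/2 × 2 = 326.1
  Sum = 2785.55 ng/mL·h
Tail: C_last/k_e = 154.4/0.057 = 2708.772
AUC_0→∞ (intramuscular injection) = 2785.55 + 2708.772 = 5494.322 ng/mL·h
F = (AUC_ev/D_ev)/(AUC_iv/D_iv) = (5494.322/10)/(38700/10) = 549.4322/3870 = 0.1420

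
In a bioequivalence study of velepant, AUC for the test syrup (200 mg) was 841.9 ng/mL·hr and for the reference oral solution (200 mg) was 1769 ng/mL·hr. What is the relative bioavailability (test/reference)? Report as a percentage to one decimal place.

F_rel = (AUC_test/D_test) / (AUC_ref/D_ref)
      = (841.9/200) / (1769/200)
      = 4.2095 / 8.845 = 0.4759 = 47.59%

F_rel = 47.6%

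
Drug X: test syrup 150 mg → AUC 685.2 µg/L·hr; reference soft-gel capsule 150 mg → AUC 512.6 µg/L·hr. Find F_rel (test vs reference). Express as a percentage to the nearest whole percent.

F_rel = 134%

F_rel = (AUC_test/D_test) / (AUC_ref/D_ref)
      = (685.2/150) / (512.6/150)
      = 4.568 / 3.41733 = 1.3367 = 133.67%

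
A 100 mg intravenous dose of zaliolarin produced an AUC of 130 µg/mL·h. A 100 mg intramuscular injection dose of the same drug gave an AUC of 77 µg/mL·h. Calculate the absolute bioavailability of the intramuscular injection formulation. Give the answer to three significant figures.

F = 0.592

F = (AUC_ev / D_ev) / (AUC_iv / D_iv)
  = (77/100) / (130/100)
  = 0.77 / 1.3 = 0.5923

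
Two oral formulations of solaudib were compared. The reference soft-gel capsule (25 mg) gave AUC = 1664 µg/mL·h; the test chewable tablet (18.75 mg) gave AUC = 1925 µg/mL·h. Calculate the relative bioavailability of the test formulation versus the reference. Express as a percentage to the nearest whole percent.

F_rel = (AUC_test/D_test) / (AUC_ref/D_ref)
      = (1925/18.75) / (1664/25)
      = 102.667 / 66.56 = 1.5425 = 154.25%

F_rel = 154%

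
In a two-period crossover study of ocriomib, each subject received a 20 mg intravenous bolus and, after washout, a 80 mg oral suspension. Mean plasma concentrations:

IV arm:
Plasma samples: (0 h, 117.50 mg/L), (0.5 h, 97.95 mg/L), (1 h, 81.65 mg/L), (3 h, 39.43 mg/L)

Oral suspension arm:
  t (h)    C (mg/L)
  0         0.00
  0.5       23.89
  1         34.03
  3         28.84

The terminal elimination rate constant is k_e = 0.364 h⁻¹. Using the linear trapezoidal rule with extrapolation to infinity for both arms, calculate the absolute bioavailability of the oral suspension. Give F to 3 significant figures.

F = 0.124

Trapezoidal AUC_0→3 (IV):
  [0→0.5]: (117.50+97.95)/2 × 0.5 = 53.8625
  [0.5→1]: (97.95+81.65)/2 × 0.5 = 44.9
  [1→3]: (81.65+39.43)/2 × 2 = 121.08
  Sum = 219.8425 mg/L·h
IV tail: 39.43/0.364 = 108.324; AUC_iv,0→∞ = 219.8425 + 108.324 = 328.1665 mg/L·h
Trapezoidal AUC_0→3 (oral suspension):
  [0→0.5]: (0.00+23.89)/2 × 0.5 = 5.9725
  [0.5→1]: (23.89+34.03)/2 × 0.5 = 14.48
  [1→3]: (34.03+28.84)/2 × 2 = 62.87
  Sum = 83.3225 mg/L·h
oral suspension tail: 28.84/0.364 = 79.231; AUC_ev,0→∞ = 83.3225 + 79.231 = 162.5535 mg/L·h
F = (AUC_ev/D_ev)/(AUC_iv/D_iv) = (162.5535/80)/(328.1665/20) = 2.03192/16.408325 = 0.1238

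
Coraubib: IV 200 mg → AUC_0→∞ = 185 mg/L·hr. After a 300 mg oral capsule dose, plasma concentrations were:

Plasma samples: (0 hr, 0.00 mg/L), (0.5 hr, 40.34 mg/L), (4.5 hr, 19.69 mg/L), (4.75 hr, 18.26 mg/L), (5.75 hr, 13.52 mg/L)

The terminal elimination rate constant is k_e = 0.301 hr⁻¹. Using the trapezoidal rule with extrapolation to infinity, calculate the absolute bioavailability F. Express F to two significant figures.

Trapezoidal AUC_0→5.75 (oral capsule):
  [0→0.5]: (0.00+40.34)/2 × 0.5 = 10.085
  [0.5→4.5]: (40.34+19.69)/2 × 4 = 120.06
  [4.5→4.75]: (19.69+18.26)/2 × 0.25 = 4.74375
  [4.75→5.75]: (18.26+13.52)/2 × 1 = 15.89
  Sum = 150.77875 mg/L·hr
Tail: C_last/k_e = 13.52/0.301 = 44.917
AUC_0→∞ (oral capsule) = 150.77875 + 44.917 = 195.69575 mg/L·hr
F = (AUC_ev/D_ev)/(AUC_iv/D_iv) = (195.69575/300)/(185/200) = 0.652319/0.925 = 0.7052

F = 0.71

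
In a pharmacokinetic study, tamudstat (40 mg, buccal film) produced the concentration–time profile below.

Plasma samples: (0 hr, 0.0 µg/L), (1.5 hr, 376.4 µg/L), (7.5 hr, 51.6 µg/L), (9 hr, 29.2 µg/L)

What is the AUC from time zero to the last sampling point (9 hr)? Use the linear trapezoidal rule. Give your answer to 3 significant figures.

Trapezoidal AUC_0→9:
  [0→1.5]: (0.0+376.4)/2 × 1.5 = 282.3
  [1.5→7.5]: (376.4+51.6)/2 × 6 = 1284.0
  [7.5→9]: (51.6+29.2)/2 × 1.5 = 60.6
  Sum = 1626.9 µg/L·hr

AUC = 1630 µg/L·hr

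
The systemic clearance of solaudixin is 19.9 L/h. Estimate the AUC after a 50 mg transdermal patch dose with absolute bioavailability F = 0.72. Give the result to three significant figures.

AUC_0→∞ = F × Dose / CL
        = 0.72 × 50 / 19.9 = 1.80905 mg/L·h

AUC = 1.81 mg/L·h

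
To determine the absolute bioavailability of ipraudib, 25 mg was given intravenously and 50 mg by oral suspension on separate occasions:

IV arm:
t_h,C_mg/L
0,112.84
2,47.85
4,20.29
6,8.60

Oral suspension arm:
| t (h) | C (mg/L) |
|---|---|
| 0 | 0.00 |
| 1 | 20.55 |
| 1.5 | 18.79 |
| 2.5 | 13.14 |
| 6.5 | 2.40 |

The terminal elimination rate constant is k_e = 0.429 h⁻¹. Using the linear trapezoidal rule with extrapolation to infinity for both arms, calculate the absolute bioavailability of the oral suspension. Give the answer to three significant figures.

F = 0.131

Trapezoidal AUC_0→6 (IV):
  [0→2]: (112.84+47.85)/2 × 2 = 160.69
  [2→4]: (47.85+20.29)/2 × 2 = 68.14
  [4→6]: (20.29+8.60)/2 × 2 = 28.89
  Sum = 257.72 mg/L·h
IV tail: 8.60/0.429 = 20.047; AUC_iv,0→∞ = 257.72 + 20.047 = 277.767 mg/L·h
Trapezoidal AUC_0→6.5 (oral suspension):
  [0→1]: (0.00+20.55)/2 × 1 = 10.275
  [1→1.5]: (20.55+18.79)/2 × 0.5 = 9.835
  [1.5→2.5]: (18.79+13.14)/2 × 1 = 15.965
  [2.5→6.5]: (13.14+2.40)/2 × 4 = 31.08
  Sum = 67.155 mg/L·h
oral suspension tail: 2.40/0.429 = 5.594; AUC_ev,0→∞ = 67.155 + 5.594 = 72.749 mg/L·h
F = (AUC_ev/D_ev)/(AUC_iv/D_iv) = (72.749/50)/(277.767/25) = 1.45498/11.11068 = 0.1310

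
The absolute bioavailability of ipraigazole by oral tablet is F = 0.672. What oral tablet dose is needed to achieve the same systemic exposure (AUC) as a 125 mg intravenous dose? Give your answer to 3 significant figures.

D_oral = 186 mg

For equal systemic exposure: F × D_ev = D_iv
D_ev = D_iv / F = 125 / 0.672 = 186.012 mg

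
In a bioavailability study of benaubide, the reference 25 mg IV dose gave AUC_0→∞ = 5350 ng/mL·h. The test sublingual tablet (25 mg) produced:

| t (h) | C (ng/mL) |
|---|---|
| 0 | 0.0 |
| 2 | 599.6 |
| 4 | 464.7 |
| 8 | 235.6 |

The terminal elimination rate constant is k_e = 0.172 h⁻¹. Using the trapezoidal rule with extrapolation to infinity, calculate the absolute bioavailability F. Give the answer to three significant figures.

Trapezoidal AUC_0→8 (sublingual tablet):
  [0→2]: (0.0+599.6)/2 × 2 = 599.6
  [2→4]: (599.6+464.7)/2 × 2 = 1064.3
  [4→8]: (464.7+235.6)/2 × 4 = 1400.6
  Sum = 3064.5 ng/mL·h
Tail: C_last/k_e = 235.6/0.172 = 1369.767
AUC_0→∞ (sublingual tablet) = 3064.5 + 1369.767 = 4434.267 ng/mL·h
F = (AUC_ev/D_ev)/(AUC_iv/D_iv) = (4434.267/25)/(5350/25) = 177.37068/214 = 0.8288

F = 0.829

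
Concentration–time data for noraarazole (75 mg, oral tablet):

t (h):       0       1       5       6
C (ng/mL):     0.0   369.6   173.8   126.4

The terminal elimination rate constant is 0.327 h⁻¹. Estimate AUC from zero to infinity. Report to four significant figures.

Trapezoidal AUC_0→6:
  [0→1]: (0.0+369.6)/2 × 1 = 184.8
  [1→5]: (369.6+173.8)/2 × 4 = 1086.8
  [5→6]: (173.8+126.4)/2 × 1 = 150.1
  Sum = 1421.7 ng/mL·h
Extrapolated tail: C_last / k_e = 126.4 / 0.327 = 386.544
AUC_0→∞ = 1421.7 + 386.544 = 1808.244 ng/mL·h

AUC = 1808 ng/mL·h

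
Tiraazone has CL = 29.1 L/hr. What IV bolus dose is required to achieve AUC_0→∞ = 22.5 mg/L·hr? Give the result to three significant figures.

Dose_iv = CL × AUC_0→∞
     = 29.1 × 22.5 = 654.75 mg

Dose = 655 mg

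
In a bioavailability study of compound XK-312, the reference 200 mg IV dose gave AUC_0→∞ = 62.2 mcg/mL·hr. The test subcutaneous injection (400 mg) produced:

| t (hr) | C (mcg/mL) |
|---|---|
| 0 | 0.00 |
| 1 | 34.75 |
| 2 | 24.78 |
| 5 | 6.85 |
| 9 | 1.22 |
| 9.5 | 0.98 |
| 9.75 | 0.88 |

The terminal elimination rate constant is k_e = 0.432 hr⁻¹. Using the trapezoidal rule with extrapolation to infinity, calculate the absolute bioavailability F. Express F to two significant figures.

F = 0.91

Trapezoidal AUC_0→9.75 (subcutaneous injection):
  [0→1]: (0.00+34.75)/2 × 1 = 17.375
  [1→2]: (34.75+24.78)/2 × 1 = 29.765
  [2→5]: (24.78+6.85)/2 × 3 = 47.445
  [5→9]: (6.85+1.22)/2 × 4 = 16.14
  [9→9.5]: (1.22+0.98)/2 × 0.5 = 0.55
  [9.5→9.75]: (0.98+0.88)/2 × 0.25 = 0.2325
  Sum = 111.5075 mcg/mL·hr
Tail: C_last/k_e = 0.88/0.432 = 2.037
AUC_0→∞ (subcutaneous injection) = 111.5075 + 2.037 = 113.5445 mcg/mL·hr
F = (AUC_ev/D_ev)/(AUC_iv/D_iv) = (113.5445/400)/(62.2/200) = 0.28386125/0.311 = 0.9127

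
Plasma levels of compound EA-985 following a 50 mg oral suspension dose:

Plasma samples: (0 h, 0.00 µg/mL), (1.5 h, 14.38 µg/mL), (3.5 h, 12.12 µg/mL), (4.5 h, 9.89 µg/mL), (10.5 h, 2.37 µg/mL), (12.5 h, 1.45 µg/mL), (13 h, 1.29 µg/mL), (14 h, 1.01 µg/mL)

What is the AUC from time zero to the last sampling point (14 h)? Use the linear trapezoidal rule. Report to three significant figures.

Trapezoidal AUC_0→14:
  [0→1.5]: (0.00+14.38)/2 × 1.5 = 10.785
  [1.5→3.5]: (14.38+12.12)/2 × 2 = 26.5
  [3.5→4.5]: (12.12+9.89)/2 × 1 = 11.005
  [4.5→10.5]: (9.89+2.37)/2 × 6 = 36.78
  [10.5→12.5]: (2.37+1.45)/2 × 2 = 3.82
  [12.5→13]: (1.45+1.29)/2 × 0.5 = 0.685
  [13→14]: (1.29+1.01)/2 × 1 = 1.15
  Sum = 90.725 µg/mL·h

AUC = 90.7 µg/mL·h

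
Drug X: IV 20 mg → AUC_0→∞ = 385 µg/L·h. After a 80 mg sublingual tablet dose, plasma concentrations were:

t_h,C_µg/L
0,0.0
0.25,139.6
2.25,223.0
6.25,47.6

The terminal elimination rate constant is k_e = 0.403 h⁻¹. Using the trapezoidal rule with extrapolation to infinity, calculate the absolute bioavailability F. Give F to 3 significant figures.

F = 0.675

Trapezoidal AUC_0→6.25 (sublingual tablet):
  [0→0.25]: (0.0+139.6)/2 × 0.25 = 17.45
  [0.25→2.25]: (139.6+223.0)/2 × 2 = 362.6
  [2.25→6.25]: (223.0+47.6)/2 × 4 = 541.2
  Sum = 921.25 µg/L·h
Tail: C_last/k_e = 47.6/0.403 = 118.114
AUC_0→∞ (sublingual tablet) = 921.25 + 118.114 = 1039.364 µg/L·h
F = (AUC_ev/D_ev)/(AUC_iv/D_iv) = (1039.364/80)/(385/20) = 12.99205/19.25 = 0.6749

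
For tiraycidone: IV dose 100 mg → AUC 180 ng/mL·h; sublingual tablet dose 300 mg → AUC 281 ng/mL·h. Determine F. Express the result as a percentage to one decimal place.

F = 52.0%

F = (AUC_ev / D_ev) / (AUC_iv / D_iv)
  = (281/300) / (180/100)
  = 0.936667 / 1.8 = 0.5204
  = 52.04%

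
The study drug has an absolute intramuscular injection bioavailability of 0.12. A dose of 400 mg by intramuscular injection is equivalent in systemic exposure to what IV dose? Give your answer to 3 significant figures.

D_iv = 48.0 mg

Systemic exposure from an extravascular dose = F × D_ev, so the equivalent IV dose is F × D_ev.
D_iv = F × D_ev = 0.12 × 400 = 48 mg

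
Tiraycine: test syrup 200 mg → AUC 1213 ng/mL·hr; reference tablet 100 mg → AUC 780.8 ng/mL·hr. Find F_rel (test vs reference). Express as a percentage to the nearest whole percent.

F_rel = 78%

F_rel = (AUC_test/D_test) / (AUC_ref/D_ref)
      = (1213/200) / (780.8/100)
      = 6.065 / 7.808 = 0.7768 = 77.68%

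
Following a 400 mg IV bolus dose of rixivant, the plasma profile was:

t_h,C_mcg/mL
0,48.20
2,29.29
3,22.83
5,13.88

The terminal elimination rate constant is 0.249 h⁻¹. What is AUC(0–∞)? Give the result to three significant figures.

AUC = 196 mcg/mL·h

Trapezoidal AUC_0→5:
  [0→2]: (48.20+29.29)/2 × 2 = 77.49
  [2→3]: (29.29+22.83)/2 × 1 = 26.06
  [3→5]: (22.83+13.88)/2 × 2 = 36.71
  Sum = 140.26 mcg/mL·h
Extrapolated tail: C_last / k_e = 13.88 / 0.249 = 55.743
AUC_0→∞ = 140.26 + 55.743 = 196.003 mcg/mL·h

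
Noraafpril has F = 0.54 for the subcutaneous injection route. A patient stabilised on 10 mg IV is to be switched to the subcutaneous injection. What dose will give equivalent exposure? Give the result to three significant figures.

D_subcutaneous = 18.5 mg

For equal systemic exposure: F × D_ev = D_iv
D_ev = D_iv / F = 10 / 0.54 = 18.5185 mg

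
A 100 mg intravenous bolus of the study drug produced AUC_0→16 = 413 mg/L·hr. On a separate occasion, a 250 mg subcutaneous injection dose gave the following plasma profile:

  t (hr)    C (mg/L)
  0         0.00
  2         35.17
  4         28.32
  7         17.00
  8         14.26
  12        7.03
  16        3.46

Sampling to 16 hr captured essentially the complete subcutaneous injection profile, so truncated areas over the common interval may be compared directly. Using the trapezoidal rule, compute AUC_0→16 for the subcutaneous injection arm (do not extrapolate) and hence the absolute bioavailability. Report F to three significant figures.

Trapezoidal AUC_0→16 (subcutaneous injection):
  [0→2]: (0.00+35.17)/2 × 2 = 35.17
  [2→4]: (35.17+28.32)/2 × 2 = 63.49
  [4→7]: (28.32+17.00)/2 × 3 = 67.98
  [7→8]: (17.00+14.26)/2 × 1 = 15.63
  [8→12]: (14.26+7.03)/2 × 4 = 42.58
  [12→16]: (7.03+3.46)/2 × 4 = 20.98
  Sum = 245.83 mg/L·hr
F = (AUC_ev/D_ev)/(AUC_iv/D_iv) = (245.83/250)/(413/100) = 0.98332/4.13 = 0.2381

F = 0.238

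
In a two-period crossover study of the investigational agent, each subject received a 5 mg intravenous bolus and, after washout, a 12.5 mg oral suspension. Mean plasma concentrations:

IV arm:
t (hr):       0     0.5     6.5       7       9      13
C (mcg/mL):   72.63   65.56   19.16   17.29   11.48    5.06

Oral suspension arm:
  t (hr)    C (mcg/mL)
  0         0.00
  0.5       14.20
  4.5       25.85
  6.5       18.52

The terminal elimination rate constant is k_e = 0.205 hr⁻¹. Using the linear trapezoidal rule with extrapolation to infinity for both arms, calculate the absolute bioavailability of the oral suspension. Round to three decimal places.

F = 0.227

Trapezoidal AUC_0→13 (IV):
  [0→0.5]: (72.63+65.56)/2 × 0.5 = 34.5475
  [0.5→6.5]: (65.56+19.16)/2 × 6 = 254.16
  [6.5→7]: (19.16+17.29)/2 × 0.5 = 9.1125
  [7→9]: (17.29+11.48)/2 × 2 = 28.77
  [9→13]: (11.48+5.06)/2 × 4 = 33.08
  Sum = 359.67 mcg/mL·hr
IV tail: 5.06/0.205 = 24.683; AUC_iv,0→∞ = 359.67 + 24.683 = 384.353 mcg/mL·hr
Trapezoidal AUC_0→6.5 (oral suspension):
  [0→0.5]: (0.00+14.20)/2 × 0.5 = 3.55
  [0.5→4.5]: (14.20+25.85)/2 × 4 = 80.1
  [4.5→6.5]: (25.85+18.52)/2 × 2 = 44.37
  Sum = 128.02 mcg/mL·hr
oral suspension tail: 18.52/0.205 = 90.341; AUC_ev,0→∞ = 128.02 + 90.341 = 218.361 mcg/mL·hr
F = (AUC_ev/D_ev)/(AUC_iv/D_iv) = (218.361/12.5)/(384.353/5) = 17.46888/76.8706 = 0.2273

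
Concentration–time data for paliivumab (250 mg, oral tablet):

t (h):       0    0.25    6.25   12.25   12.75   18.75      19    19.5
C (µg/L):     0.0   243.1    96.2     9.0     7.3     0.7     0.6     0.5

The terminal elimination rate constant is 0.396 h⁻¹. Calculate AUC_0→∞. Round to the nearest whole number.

AUC = 1394 µg/L·h

Trapezoidal AUC_0→19.5:
  [0→0.25]: (0.0+243.1)/2 × 0.25 = 30.3875
  [0.25→6.25]: (243.1+96.2)/2 × 6 = 1017.9
  [6.25→12.25]: (96.2+9.0)/2 × 6 = 315.6
  [12.25→12.75]: (9.0+7.3)/2 × 0.5 = 4.075
  [12.75→18.75]: (7.3+0.7)/2 × 6 = 24.0
  [18.75→19]: (0.7+0.6)/2 × 0.25 = 0.1625
  [19→19.5]: (0.6+0.5)/2 × 0.5 = 0.275
  Sum = 1392.4 µg/L·h
Extrapolated tail: C_last / k_e = 0.5 / 0.396 = 1.263
AUC_0→∞ = 1392.4 + 1.263 = 1393.663 µg/L·h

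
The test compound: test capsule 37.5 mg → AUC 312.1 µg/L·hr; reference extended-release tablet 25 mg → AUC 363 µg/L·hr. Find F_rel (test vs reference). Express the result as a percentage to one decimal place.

F_rel = (AUC_test/D_test) / (AUC_ref/D_ref)
      = (312.1/37.5) / (363/25)
      = 8.32267 / 14.52 = 0.5732 = 57.32%

F_rel = 57.3%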